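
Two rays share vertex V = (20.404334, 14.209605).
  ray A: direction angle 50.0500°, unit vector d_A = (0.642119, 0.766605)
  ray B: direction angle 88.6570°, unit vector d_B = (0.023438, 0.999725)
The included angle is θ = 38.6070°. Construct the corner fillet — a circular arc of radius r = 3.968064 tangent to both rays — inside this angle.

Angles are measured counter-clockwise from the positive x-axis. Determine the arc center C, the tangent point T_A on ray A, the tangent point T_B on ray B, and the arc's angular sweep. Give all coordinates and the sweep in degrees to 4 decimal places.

center=(24.6368,25.4423) T_A=(27.6788,22.8943) T_B=(20.6699,25.5353) sweep=141.3930

bisector direction at 69.3535° = (0.352601,0.935774)
center distance |VC| = r/sin(θ/2) = 3.968064/sin(19.3035°) = 12.003628
C = V + |VC|·bis = (24.6368,25.4423)
T_A = V + ((C−V)·d_A)·d_A = V + 11.3288·d_A = (27.6788,22.8943)
T_B = V + ((C−V)·d_B)·d_B = V + 11.3288·d_B = (20.6699,25.5353)
sweep = 180° − θ = 141.3930°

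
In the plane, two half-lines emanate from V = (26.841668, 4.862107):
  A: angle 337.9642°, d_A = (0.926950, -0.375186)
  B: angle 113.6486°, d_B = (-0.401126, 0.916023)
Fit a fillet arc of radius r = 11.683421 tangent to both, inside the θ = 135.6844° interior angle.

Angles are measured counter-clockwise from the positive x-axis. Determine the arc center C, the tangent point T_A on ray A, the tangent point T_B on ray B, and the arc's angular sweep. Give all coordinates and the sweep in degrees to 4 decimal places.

center=(35.6354,13.9070) T_A=(31.2520,3.0770) T_B=(24.9332,9.2204) sweep=44.3156

bisector direction at 45.8064° = (0.697085,0.716988)
center distance |VC| = r/sin(θ/2) = 11.683421/sin(67.8422°) = 12.615061
C = V + |VC|·bis = (35.6354,13.9070)
T_A = V + ((C−V)·d_A)·d_A = V + 4.7579·d_A = (31.2520,3.0770)
T_B = V + ((C−V)·d_B)·d_B = V + 4.7579·d_B = (24.9332,9.2204)
sweep = 180° − θ = 44.3156°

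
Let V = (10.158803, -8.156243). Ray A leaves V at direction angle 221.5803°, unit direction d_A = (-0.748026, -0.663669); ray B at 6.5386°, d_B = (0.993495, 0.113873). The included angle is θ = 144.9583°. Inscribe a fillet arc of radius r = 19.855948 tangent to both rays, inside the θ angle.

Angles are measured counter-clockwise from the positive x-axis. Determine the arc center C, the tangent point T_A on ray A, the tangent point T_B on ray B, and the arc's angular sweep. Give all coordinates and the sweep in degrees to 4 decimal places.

bisector direction at 294.0594° = (0.407684,-0.913123)
center distance |VC| = r/sin(θ/2) = 19.855948/sin(72.4792°) = 20.821930
C = V + |VC|·bis = (18.6476,-27.1692)
T_A = V + ((C−V)·d_A)·d_A = V + 6.2685·d_A = (5.4698,-12.3165)
T_B = V + ((C−V)·d_B)·d_B = V + 6.2685·d_B = (16.3865,-7.4424)
sweep = 180° − θ = 35.0417°

center=(18.6476,-27.1692) T_A=(5.4698,-12.3165) T_B=(16.3865,-7.4424) sweep=35.0417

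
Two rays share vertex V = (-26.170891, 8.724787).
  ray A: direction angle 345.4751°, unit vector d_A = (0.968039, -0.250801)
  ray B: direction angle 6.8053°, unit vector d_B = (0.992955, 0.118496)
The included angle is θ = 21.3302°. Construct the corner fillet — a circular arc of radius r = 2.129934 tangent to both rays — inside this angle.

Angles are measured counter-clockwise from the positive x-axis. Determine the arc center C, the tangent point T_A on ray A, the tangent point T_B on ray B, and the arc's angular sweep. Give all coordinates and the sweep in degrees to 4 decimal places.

bisector direction at 356.1402° = (0.997732,-0.067315)
center distance |VC| = r/sin(θ/2) = 2.129934/sin(10.6651°) = 11.508923
C = V + |VC|·bis = (-14.6881,7.9501)
T_A = V + ((C−V)·d_A)·d_A = V + 11.3101·d_A = (-15.2223,5.8882)
T_B = V + ((C−V)·d_B)·d_B = V + 11.3101·d_B = (-14.9405,10.0650)
sweep = 180° − θ = 158.6698°

center=(-14.6881,7.9501) T_A=(-15.2223,5.8882) T_B=(-14.9405,10.0650) sweep=158.6698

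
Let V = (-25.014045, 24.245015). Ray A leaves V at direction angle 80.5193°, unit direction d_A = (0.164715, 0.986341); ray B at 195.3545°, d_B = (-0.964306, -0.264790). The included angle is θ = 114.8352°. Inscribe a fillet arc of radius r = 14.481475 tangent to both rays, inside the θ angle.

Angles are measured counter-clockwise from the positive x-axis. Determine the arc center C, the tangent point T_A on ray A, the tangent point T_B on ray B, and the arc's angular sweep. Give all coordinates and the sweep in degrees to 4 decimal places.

center=(-37.7733,35.7589) T_A=(-23.4896,33.3736) T_B=(-33.9387,21.7944) sweep=65.1648

bisector direction at 137.9369° = (-0.742407,0.669949)
center distance |VC| = r/sin(θ/2) = 14.481475/sin(57.4176°) = 17.186290
C = V + |VC|·bis = (-37.7733,35.7589)
T_A = V + ((C−V)·d_A)·d_A = V + 9.2550·d_A = (-23.4896,33.3736)
T_B = V + ((C−V)·d_B)·d_B = V + 9.2550·d_B = (-33.9387,21.7944)
sweep = 180° − θ = 65.1648°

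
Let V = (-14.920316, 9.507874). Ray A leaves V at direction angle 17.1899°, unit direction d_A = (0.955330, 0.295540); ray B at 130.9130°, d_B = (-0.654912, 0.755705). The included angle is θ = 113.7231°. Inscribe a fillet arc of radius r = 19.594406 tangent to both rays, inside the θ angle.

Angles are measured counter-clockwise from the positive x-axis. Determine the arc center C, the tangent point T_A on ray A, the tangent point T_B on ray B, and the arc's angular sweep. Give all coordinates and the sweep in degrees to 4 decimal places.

center=(-8.4905,32.0076) T_A=(-2.6996,13.2885) T_B=(-23.2981,19.1750) sweep=66.2769

bisector direction at 74.0515° = (0.274774,0.961509)
center distance |VC| = r/sin(θ/2) = 19.594406/sin(56.8616°) = 23.400440
C = V + |VC|·bis = (-8.4905,32.0076)
T_A = V + ((C−V)·d_A)·d_A = V + 12.7922·d_A = (-2.6996,13.2885)
T_B = V + ((C−V)·d_B)·d_B = V + 12.7922·d_B = (-23.2981,19.1750)
sweep = 180° − θ = 66.2769°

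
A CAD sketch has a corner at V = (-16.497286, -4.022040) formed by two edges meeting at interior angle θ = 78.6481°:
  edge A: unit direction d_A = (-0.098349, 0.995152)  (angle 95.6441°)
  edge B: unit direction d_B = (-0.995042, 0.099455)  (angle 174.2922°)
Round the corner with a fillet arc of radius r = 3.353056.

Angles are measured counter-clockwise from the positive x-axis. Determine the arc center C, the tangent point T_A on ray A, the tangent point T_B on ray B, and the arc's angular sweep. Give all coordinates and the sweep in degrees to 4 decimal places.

center=(-20.2366,-0.2785) T_A=(-16.8998,0.0512) T_B=(-20.5701,-3.6150) sweep=101.3519

bisector direction at 134.9681° = (-0.706714,0.707500)
center distance |VC| = r/sin(θ/2) = 3.353056/sin(39.3240°) = 5.291189
C = V + |VC|·bis = (-20.2366,-0.2785)
T_A = V + ((C−V)·d_A)·d_A = V + 4.0931·d_A = (-16.8998,0.0512)
T_B = V + ((C−V)·d_B)·d_B = V + 4.0931·d_B = (-20.5701,-3.6150)
sweep = 180° − θ = 101.3519°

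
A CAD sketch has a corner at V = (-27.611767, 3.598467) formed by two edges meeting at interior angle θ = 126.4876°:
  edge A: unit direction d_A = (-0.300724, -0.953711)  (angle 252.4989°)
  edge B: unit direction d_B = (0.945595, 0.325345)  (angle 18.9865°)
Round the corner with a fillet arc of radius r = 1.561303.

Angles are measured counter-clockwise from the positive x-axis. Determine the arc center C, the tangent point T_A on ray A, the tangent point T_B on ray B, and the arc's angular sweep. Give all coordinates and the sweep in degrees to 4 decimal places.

bisector direction at 315.7427° = (0.716213,-0.697882)
center distance |VC| = r/sin(θ/2) = 1.561303/sin(63.2438°) = 1.748516
C = V + |VC|·bis = (-26.3595,2.3782)
T_A = V + ((C−V)·d_A)·d_A = V + 0.7872·d_A = (-27.8485,2.8477)
T_B = V + ((C−V)·d_B)·d_B = V + 0.7872·d_B = (-26.8674,3.8546)
sweep = 180° − θ = 53.5124°

center=(-26.3595,2.3782) T_A=(-27.8485,2.8477) T_B=(-26.8674,3.8546) sweep=53.5124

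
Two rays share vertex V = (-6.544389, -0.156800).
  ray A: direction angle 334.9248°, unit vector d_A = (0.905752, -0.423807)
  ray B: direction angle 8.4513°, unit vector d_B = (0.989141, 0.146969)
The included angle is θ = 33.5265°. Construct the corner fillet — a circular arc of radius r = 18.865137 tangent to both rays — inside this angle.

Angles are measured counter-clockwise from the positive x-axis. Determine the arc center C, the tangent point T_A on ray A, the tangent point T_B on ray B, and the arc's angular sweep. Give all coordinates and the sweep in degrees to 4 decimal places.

bisector direction at 351.6881° = (0.989496,-0.144563)
center distance |VC| = r/sin(θ/2) = 18.865137/sin(16.7632°) = 65.409081
C = V + |VC|·bis = (58.1776,-9.6125)
T_A = V + ((C−V)·d_A)·d_A = V + 62.6295·d_A = (50.1824,-26.6996)
T_B = V + ((C−V)·d_B)·d_B = V + 62.6295·d_B = (55.4050,9.0478)
sweep = 180° − θ = 146.4735°

center=(58.1776,-9.6125) T_A=(50.1824,-26.6996) T_B=(55.4050,9.0478) sweep=146.4735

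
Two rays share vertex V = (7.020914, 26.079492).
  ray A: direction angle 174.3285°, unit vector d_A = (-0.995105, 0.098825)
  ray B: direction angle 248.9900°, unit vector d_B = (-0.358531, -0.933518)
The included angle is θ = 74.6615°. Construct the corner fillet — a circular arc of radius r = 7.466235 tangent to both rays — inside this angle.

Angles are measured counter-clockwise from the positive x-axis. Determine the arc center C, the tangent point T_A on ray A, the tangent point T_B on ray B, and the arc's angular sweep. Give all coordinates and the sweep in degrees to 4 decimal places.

center=(-3.4589,19.6173) T_A=(-2.7211,27.0470) T_B=(3.5109,16.9404) sweep=105.3385

bisector direction at 211.6593° = (-0.851185,-0.524866)
center distance |VC| = r/sin(θ/2) = 7.466235/sin(37.3308°) = 12.312083
C = V + |VC|·bis = (-3.4589,19.6173)
T_A = V + ((C−V)·d_A)·d_A = V + 9.7899·d_A = (-2.7211,27.0470)
T_B = V + ((C−V)·d_B)·d_B = V + 9.7899·d_B = (3.5109,16.9404)
sweep = 180° − θ = 105.3385°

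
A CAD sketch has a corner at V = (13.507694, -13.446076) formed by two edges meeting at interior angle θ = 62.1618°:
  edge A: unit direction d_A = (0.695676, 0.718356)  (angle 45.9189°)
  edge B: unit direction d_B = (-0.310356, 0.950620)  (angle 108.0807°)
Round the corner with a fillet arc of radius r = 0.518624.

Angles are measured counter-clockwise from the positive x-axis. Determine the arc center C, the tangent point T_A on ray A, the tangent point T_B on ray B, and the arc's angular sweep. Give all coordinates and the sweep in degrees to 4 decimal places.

bisector direction at 76.9998° = (0.224954,0.974369)
center distance |VC| = r/sin(θ/2) = 0.518624/sin(31.0809°) = 1.004603
C = V + |VC|·bis = (13.7337,-12.4672)
T_A = V + ((C−V)·d_A)·d_A = V + 0.8604·d_A = (14.1062,-12.8280)
T_B = V + ((C−V)·d_B)·d_B = V + 0.8604·d_B = (13.2407,-12.6282)
sweep = 180° − θ = 117.8382°

center=(13.7337,-12.4672) T_A=(14.1062,-12.8280) T_B=(13.2407,-12.6282) sweep=117.8382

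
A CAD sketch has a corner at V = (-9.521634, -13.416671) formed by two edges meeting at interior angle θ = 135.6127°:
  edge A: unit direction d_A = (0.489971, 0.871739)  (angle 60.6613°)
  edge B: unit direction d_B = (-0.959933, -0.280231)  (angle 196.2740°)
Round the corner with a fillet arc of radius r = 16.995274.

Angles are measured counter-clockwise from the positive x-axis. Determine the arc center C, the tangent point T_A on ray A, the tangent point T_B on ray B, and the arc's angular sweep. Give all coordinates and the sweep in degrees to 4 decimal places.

bisector direction at 128.4676° = (-0.622073,0.782960)
center distance |VC| = r/sin(θ/2) = 16.995274/sin(67.8063°) = 18.355163
C = V + |VC|·bis = (-20.9399,0.9547)
T_A = V + ((C−V)·d_A)·d_A = V + 6.9334·d_A = (-6.1244,-7.3725)
T_B = V + ((C−V)·d_B)·d_B = V + 6.9334·d_B = (-16.1773,-15.3596)
sweep = 180° − θ = 44.3873°

center=(-20.9399,0.9547) T_A=(-6.1244,-7.3725) T_B=(-16.1773,-15.3596) sweep=44.3873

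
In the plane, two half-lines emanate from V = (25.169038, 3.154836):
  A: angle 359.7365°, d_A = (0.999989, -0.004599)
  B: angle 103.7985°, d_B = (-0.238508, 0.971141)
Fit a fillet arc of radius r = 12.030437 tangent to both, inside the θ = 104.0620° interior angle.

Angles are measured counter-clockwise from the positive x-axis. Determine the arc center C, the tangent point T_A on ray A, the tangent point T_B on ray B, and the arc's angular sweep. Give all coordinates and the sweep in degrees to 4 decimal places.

bisector direction at 51.7675° = (0.618854,0.785506)
center distance |VC| = r/sin(θ/2) = 12.030437/sin(52.0310°) = 15.260395
C = V + |VC|·bis = (34.6130,15.1420)
T_A = V + ((C−V)·d_A)·d_A = V + 9.3887·d_A = (34.5577,3.1117)
T_B = V + ((C−V)·d_B)·d_B = V + 9.3887·d_B = (22.9298,12.2726)
sweep = 180° − θ = 75.9380°

center=(34.6130,15.1420) T_A=(34.5577,3.1117) T_B=(22.9298,12.2726) sweep=75.9380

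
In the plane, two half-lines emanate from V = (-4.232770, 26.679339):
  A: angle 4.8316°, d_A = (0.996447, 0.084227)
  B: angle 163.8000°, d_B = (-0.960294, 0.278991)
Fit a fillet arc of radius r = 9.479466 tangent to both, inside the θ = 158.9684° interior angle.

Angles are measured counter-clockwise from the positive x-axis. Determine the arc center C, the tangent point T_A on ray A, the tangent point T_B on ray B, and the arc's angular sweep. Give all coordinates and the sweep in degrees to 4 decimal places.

center=(-3.2778,36.2733) T_A=(-2.4794,26.8275) T_B=(-5.9225,27.1703) sweep=21.0316

bisector direction at 84.3158° = (0.099045,0.995083)
center distance |VC| = r/sin(θ/2) = 9.479466/sin(79.4842°) = 9.641397
C = V + |VC|·bis = (-3.2778,36.2733)
T_A = V + ((C−V)·d_A)·d_A = V + 1.7596·d_A = (-2.4794,26.8275)
T_B = V + ((C−V)·d_B)·d_B = V + 1.7596·d_B = (-5.9225,27.1703)
sweep = 180° − θ = 21.0316°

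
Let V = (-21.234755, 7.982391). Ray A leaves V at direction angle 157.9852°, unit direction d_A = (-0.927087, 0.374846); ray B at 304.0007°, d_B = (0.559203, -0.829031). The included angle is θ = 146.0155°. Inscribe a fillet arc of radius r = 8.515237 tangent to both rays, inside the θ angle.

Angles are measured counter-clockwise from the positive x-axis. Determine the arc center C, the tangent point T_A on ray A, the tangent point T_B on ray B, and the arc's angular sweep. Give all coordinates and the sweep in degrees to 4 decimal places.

center=(-26.8390,1.0634) T_A=(-23.6471,8.9578) T_B=(-19.7796,5.8252) sweep=33.9845

bisector direction at 230.9930° = (-0.629416,-0.777069)
center distance |VC| = r/sin(θ/2) = 8.515237/sin(73.0078°) = 8.903945
C = V + |VC|·bis = (-26.8390,1.0634)
T_A = V + ((C−V)·d_A)·d_A = V + 2.6021·d_A = (-23.6471,8.9578)
T_B = V + ((C−V)·d_B)·d_B = V + 2.6021·d_B = (-19.7796,5.8252)
sweep = 180° − θ = 33.9845°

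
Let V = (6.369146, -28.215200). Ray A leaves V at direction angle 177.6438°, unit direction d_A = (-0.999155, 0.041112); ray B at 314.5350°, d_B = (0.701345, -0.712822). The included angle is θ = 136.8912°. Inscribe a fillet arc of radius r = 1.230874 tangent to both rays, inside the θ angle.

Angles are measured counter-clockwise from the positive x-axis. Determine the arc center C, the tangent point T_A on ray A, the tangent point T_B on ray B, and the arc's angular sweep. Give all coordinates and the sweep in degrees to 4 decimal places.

bisector direction at 246.0894° = (-0.405311,-0.914179)
center distance |VC| = r/sin(θ/2) = 1.230874/sin(68.4456°) = 1.323422
C = V + |VC|·bis = (5.8327,-29.4250)
T_A = V + ((C−V)·d_A)·d_A = V + 0.4862·d_A = (5.8834,-28.1952)
T_B = V + ((C−V)·d_B)·d_B = V + 0.4862·d_B = (6.7101,-28.5618)
sweep = 180° − θ = 43.1088°

center=(5.8327,-29.4250) T_A=(5.8834,-28.1952) T_B=(6.7101,-28.5618) sweep=43.1088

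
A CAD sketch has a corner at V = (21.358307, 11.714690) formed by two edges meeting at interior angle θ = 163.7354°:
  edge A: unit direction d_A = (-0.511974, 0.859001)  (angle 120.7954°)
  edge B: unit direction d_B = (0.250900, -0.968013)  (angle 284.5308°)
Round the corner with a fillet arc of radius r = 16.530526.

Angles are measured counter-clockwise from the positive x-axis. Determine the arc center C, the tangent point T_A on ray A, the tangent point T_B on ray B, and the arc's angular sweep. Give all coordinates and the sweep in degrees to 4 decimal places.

bisector direction at 202.6631° = (-0.922786,-0.385312)
center distance |VC| = r/sin(θ/2) = 16.530526/sin(81.8677°) = 16.698444
C = V + |VC|·bis = (5.9492,5.2806)
T_A = V + ((C−V)·d_A)·d_A = V + 2.3622·d_A = (20.1489,13.7438)
T_B = V + ((C−V)·d_B)·d_B = V + 2.3622·d_B = (21.9510,9.4281)
sweep = 180° − θ = 16.2646°

center=(5.9492,5.2806) T_A=(20.1489,13.7438) T_B=(21.9510,9.4281) sweep=16.2646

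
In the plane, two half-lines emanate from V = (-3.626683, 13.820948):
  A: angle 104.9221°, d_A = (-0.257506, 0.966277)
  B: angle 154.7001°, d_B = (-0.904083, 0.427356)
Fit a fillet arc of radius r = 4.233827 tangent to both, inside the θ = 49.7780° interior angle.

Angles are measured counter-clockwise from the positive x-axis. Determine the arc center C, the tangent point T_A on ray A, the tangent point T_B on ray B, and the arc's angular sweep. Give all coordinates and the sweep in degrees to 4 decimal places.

center=(-10.0676,21.5486) T_A=(-5.9766,22.6388) T_B=(-11.8770,17.7208) sweep=130.2220

bisector direction at 129.8111° = (-0.640259,0.768159)
center distance |VC| = r/sin(θ/2) = 4.233827/sin(24.8890°) = 10.059902
C = V + |VC|·bis = (-10.0676,21.5486)
T_A = V + ((C−V)·d_A)·d_A = V + 9.1256·d_A = (-5.9766,22.6388)
T_B = V + ((C−V)·d_B)·d_B = V + 9.1256·d_B = (-11.8770,17.7208)
sweep = 180° − θ = 130.2220°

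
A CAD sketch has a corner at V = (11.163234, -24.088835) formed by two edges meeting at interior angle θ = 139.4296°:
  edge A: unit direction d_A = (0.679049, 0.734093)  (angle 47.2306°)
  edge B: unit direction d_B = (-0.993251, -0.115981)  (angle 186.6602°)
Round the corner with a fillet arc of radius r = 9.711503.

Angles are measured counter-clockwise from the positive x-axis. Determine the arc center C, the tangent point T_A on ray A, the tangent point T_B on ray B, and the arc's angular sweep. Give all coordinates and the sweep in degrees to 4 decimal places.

bisector direction at 116.9454° = (-0.453141,0.891439)
center distance |VC| = r/sin(θ/2) = 9.711503/sin(69.7148°) = 10.353652
C = V + |VC|·bis = (6.4716,-14.8592)
T_A = V + ((C−V)·d_A)·d_A = V + 3.5895·d_A = (13.6007,-21.4538)
T_B = V + ((C−V)·d_B)·d_B = V + 3.5895·d_B = (7.5979,-24.5052)
sweep = 180° − θ = 40.5704°

center=(6.4716,-14.8592) T_A=(13.6007,-21.4538) T_B=(7.5979,-24.5052) sweep=40.5704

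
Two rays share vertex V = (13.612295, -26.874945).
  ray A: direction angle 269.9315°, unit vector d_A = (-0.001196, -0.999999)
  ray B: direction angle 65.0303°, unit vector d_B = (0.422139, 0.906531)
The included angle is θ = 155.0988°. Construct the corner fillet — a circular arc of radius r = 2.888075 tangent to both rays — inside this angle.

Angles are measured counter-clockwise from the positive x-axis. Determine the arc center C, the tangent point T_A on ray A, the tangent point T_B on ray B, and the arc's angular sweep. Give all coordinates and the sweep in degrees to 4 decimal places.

center=(16.4996,-27.5161) T_A=(13.6115,-27.5126) T_B=(13.8815,-26.2969) sweep=24.9012

bisector direction at 347.4809° = (0.976224,-0.216765)
center distance |VC| = r/sin(θ/2) = 2.888075/sin(77.5494°) = 2.957632
C = V + |VC|·bis = (16.4996,-27.5161)
T_A = V + ((C−V)·d_A)·d_A = V + 0.6377·d_A = (13.6115,-27.5126)
T_B = V + ((C−V)·d_B)·d_B = V + 0.6377·d_B = (13.8815,-26.2969)
sweep = 180° − θ = 24.9012°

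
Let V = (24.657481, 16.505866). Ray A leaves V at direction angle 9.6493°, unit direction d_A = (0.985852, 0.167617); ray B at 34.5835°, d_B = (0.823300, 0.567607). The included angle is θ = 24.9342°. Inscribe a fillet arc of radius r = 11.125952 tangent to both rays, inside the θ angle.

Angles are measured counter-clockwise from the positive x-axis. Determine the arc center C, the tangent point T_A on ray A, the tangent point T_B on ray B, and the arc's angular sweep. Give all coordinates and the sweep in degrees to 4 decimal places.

bisector direction at 22.1164° = (0.926421,0.376489)
center distance |VC| = r/sin(θ/2) = 11.125952/sin(12.4671°) = 51.537914
C = V + |VC|·bis = (72.4033,35.9093)
T_A = V + ((C−V)·d_A)·d_A = V + 50.3227·d_A = (74.2682,24.9408)
T_B = V + ((C−V)·d_B)·d_B = V + 50.3227·d_B = (66.0881,45.0693)
sweep = 180° − θ = 155.0658°

center=(72.4033,35.9093) T_A=(74.2682,24.9408) T_B=(66.0881,45.0693) sweep=155.0658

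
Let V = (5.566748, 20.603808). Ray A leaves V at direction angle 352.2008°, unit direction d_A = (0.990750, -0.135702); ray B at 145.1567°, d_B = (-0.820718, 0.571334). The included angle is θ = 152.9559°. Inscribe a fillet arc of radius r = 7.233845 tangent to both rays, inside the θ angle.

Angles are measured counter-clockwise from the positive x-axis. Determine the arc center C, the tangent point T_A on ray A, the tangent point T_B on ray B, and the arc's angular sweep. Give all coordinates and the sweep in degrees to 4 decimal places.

center=(8.2719,27.5347) T_A=(7.2903,20.3677) T_B=(4.1390,21.5977) sweep=27.0441

bisector direction at 68.6788° = (0.363597,0.931556)
center distance |VC| = r/sin(θ/2) = 7.233845/sin(76.4780°) = 7.440084
C = V + |VC|·bis = (8.2719,27.5347)
T_A = V + ((C−V)·d_A)·d_A = V + 1.7396·d_A = (7.2903,20.3677)
T_B = V + ((C−V)·d_B)·d_B = V + 1.7396·d_B = (4.1390,21.5977)
sweep = 180° − θ = 27.0441°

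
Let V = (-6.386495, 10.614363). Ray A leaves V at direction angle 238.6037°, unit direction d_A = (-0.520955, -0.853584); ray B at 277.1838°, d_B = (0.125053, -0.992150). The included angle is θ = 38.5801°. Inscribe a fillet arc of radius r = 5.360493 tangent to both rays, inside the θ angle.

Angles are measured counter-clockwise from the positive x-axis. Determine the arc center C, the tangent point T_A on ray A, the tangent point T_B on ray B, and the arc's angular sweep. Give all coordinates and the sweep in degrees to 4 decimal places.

bisector direction at 257.8938° = (-0.209725,-0.977760)
center distance |VC| = r/sin(θ/2) = 5.360493/sin(19.2901°) = 16.226684
C = V + |VC|·bis = (-9.7896,-5.2514)
T_A = V + ((C−V)·d_A)·d_A = V + 15.3157·d_A = (-14.3653,-2.4589)
T_B = V + ((C−V)·d_B)·d_B = V + 15.3157·d_B = (-4.4712,-4.5811)
sweep = 180° − θ = 141.4199°

center=(-9.7896,-5.2514) T_A=(-14.3653,-2.4589) T_B=(-4.4712,-4.5811) sweep=141.4199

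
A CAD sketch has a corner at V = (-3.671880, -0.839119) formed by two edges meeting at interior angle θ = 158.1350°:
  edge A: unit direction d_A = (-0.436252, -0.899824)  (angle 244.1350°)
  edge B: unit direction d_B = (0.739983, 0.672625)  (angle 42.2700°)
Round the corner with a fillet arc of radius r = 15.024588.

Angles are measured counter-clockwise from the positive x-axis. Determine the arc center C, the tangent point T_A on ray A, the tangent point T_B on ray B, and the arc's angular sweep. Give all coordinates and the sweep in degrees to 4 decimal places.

center=(8.5816,-10.0050) T_A=(-4.9379,-3.4505) T_B=(-1.5244,1.1129) sweep=21.8650

bisector direction at 323.2025° = (0.800758,-0.598989)
center distance |VC| = r/sin(θ/2) = 15.024588/sin(79.0675°) = 15.302305
C = V + |VC|·bis = (8.5816,-10.0050)
T_A = V + ((C−V)·d_A)·d_A = V + 2.9021·d_A = (-4.9379,-3.4505)
T_B = V + ((C−V)·d_B)·d_B = V + 2.9021·d_B = (-1.5244,1.1129)
sweep = 180° − θ = 21.8650°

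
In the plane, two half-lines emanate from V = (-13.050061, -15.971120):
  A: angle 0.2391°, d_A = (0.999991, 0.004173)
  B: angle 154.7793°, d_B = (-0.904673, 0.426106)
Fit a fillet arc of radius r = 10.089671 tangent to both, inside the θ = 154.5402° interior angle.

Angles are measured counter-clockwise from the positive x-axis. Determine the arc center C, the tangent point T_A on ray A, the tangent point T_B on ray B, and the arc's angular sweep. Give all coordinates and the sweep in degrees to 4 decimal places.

bisector direction at 77.5092° = (0.216283,0.976331)
center distance |VC| = r/sin(θ/2) = 10.089671/sin(77.2701°) = 10.343928
C = V + |VC|·bis = (-10.8128,-5.8720)
T_A = V + ((C−V)·d_A)·d_A = V + 2.2793·d_A = (-10.7707,-15.9616)
T_B = V + ((C−V)·d_B)·d_B = V + 2.2793·d_B = (-15.1121,-14.9999)
sweep = 180° − θ = 25.4598°

center=(-10.8128,-5.8720) T_A=(-10.7707,-15.9616) T_B=(-15.1121,-14.9999) sweep=25.4598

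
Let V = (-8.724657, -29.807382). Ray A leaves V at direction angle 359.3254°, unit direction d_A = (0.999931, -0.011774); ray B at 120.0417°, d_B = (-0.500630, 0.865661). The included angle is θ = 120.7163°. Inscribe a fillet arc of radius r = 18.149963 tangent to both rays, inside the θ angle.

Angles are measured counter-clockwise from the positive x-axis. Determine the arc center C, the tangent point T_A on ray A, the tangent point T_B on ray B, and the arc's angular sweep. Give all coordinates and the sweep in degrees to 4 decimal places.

center=(1.8165,-11.7803) T_A=(1.6028,-29.9290) T_B=(-13.8952,-20.8667) sweep=59.2837

bisector direction at 59.6835° = (0.504775,0.863251)
center distance |VC| = r/sin(θ/2) = 18.149963/sin(60.3582°) = 20.882815
C = V + |VC|·bis = (1.8165,-11.7803)
T_A = V + ((C−V)·d_A)·d_A = V + 10.3282·d_A = (1.6028,-29.9290)
T_B = V + ((C−V)·d_B)·d_B = V + 10.3282·d_B = (-13.8952,-20.8667)
sweep = 180° − θ = 59.2837°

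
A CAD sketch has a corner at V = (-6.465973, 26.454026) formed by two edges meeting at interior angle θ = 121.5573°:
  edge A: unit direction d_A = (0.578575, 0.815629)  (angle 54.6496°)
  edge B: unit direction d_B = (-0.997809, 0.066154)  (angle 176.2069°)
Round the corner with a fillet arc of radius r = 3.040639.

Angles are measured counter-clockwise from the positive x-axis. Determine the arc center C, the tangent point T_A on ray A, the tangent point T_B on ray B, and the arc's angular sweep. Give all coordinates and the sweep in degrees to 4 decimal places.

bisector direction at 115.4282° = (-0.429380,0.903124)
center distance |VC| = r/sin(θ/2) = 3.040639/sin(60.7786°) = 3.484014
C = V + |VC|·bis = (-7.9619,29.6005)
T_A = V + ((C−V)·d_A)·d_A = V + 1.7008·d_A = (-5.4819,27.8413)
T_B = V + ((C−V)·d_B)·d_B = V + 1.7008·d_B = (-8.1631,26.5665)
sweep = 180° − θ = 58.4427°

center=(-7.9619,29.6005) T_A=(-5.4819,27.8413) T_B=(-8.1631,26.5665) sweep=58.4427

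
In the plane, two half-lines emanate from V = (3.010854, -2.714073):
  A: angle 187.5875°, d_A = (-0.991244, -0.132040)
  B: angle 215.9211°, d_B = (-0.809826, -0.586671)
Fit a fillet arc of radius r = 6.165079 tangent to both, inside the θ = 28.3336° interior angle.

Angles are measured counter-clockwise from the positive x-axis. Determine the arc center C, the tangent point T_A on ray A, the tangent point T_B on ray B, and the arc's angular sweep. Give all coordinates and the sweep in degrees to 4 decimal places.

bisector direction at 201.7543° = (-0.928782,-0.370627)
center distance |VC| = r/sin(θ/2) = 6.165079/sin(14.1668°) = 25.189744
C = V + |VC|·bis = (-20.3849,-12.0501)
T_A = V + ((C−V)·d_A)·d_A = V + 24.4237·d_A = (-21.1990,-5.9390)
T_B = V + ((C−V)·d_B)·d_B = V + 24.4237·d_B = (-16.7680,-17.0427)
sweep = 180° − θ = 151.6664°

center=(-20.3849,-12.0501) T_A=(-21.1990,-5.9390) T_B=(-16.7680,-17.0427) sweep=151.6664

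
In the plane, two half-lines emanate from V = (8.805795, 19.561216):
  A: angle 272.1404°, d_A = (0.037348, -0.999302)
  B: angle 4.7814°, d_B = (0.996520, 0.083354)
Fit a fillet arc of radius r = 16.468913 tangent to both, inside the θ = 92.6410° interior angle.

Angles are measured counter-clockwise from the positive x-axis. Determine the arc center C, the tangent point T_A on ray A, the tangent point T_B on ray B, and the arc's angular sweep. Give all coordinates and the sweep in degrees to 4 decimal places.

bisector direction at 318.4609° = (0.748503,-0.663131)
center distance |VC| = r/sin(θ/2) = 16.468913/sin(46.3205°) = 22.771830
C = V + |VC|·bis = (25.8506,4.4605)
T_A = V + ((C−V)·d_A)·d_A = V + 15.7268·d_A = (9.3932,3.8454)
T_B = V + ((C−V)·d_B)·d_B = V + 15.7268·d_B = (24.4778,20.8721)
sweep = 180° − θ = 87.3590°

center=(25.8506,4.4605) T_A=(9.3932,3.8454) T_B=(24.4778,20.8721) sweep=87.3590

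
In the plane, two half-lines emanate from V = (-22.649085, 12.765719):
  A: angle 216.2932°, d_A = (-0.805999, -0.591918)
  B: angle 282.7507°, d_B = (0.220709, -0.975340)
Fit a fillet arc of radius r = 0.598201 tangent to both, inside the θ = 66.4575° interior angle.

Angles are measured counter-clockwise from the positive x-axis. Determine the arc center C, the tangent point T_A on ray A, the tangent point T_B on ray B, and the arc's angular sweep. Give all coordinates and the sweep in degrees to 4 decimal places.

bisector direction at 249.5220° = (-0.349849,-0.936806)
center distance |VC| = r/sin(θ/2) = 0.598201/sin(33.2287°) = 1.091641
C = V + |VC|·bis = (-23.0310,11.7431)
T_A = V + ((C−V)·d_A)·d_A = V + 0.9131·d_A = (-23.3851,12.2252)
T_B = V + ((C−V)·d_B)·d_B = V + 0.9131·d_B = (-22.4475,11.8751)
sweep = 180° − θ = 113.5425°

center=(-23.0310,11.7431) T_A=(-23.3851,12.2252) T_B=(-22.4475,11.8751) sweep=113.5425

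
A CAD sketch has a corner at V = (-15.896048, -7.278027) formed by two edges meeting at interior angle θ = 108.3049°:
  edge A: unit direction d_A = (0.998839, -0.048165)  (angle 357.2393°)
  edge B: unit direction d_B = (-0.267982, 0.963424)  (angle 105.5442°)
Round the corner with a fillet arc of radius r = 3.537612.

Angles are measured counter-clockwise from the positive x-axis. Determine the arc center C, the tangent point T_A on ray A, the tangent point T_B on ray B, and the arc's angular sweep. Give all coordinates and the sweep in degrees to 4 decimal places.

center=(-13.1728,-3.8676) T_A=(-13.3431,-7.4011) T_B=(-16.5810,-4.8156) sweep=71.6951

bisector direction at 51.3918° = (0.623992,0.781431)
center distance |VC| = r/sin(θ/2) = 3.537612/sin(54.1525°) = 4.364308
C = V + |VC|·bis = (-13.1728,-3.8676)
T_A = V + ((C−V)·d_A)·d_A = V + 2.5559·d_A = (-13.3431,-7.4011)
T_B = V + ((C−V)·d_B)·d_B = V + 2.5559·d_B = (-16.5810,-4.8156)
sweep = 180° − θ = 71.6951°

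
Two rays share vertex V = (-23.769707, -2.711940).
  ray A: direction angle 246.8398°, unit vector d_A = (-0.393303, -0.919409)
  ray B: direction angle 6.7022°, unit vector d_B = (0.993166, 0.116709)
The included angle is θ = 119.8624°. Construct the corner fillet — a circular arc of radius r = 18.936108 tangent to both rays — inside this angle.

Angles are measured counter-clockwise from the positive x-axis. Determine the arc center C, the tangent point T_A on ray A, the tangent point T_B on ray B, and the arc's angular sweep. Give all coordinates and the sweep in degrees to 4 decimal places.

center=(-10.6715,-20.2392) T_A=(-28.0815,-12.7915) T_B=(-12.8815,-1.4324) sweep=60.1376

bisector direction at 306.7710° = (0.598618,-0.801034)
center distance |VC| = r/sin(θ/2) = 18.936108/sin(59.9312°) = 21.880719
C = V + |VC|·bis = (-10.6715,-20.2392)
T_A = V + ((C−V)·d_A)·d_A = V + 10.9631·d_A = (-28.0815,-12.7915)
T_B = V + ((C−V)·d_B)·d_B = V + 10.9631·d_B = (-12.8815,-1.4324)
sweep = 180° − θ = 60.1376°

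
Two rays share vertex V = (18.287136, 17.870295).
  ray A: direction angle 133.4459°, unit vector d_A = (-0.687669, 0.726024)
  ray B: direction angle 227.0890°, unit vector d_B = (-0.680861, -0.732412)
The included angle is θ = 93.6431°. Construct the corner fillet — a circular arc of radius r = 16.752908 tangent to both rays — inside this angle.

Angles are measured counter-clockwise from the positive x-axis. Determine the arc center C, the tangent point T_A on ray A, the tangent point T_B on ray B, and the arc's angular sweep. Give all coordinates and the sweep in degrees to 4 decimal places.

center=(-4.6862,17.7631) T_A=(7.4769,29.2835) T_B=(7.5839,6.3566) sweep=86.3569

bisector direction at 180.2674° = (-0.999989,-0.004668)
center distance |VC| = r/sin(θ/2) = 16.752908/sin(46.8216°) = 22.973546
C = V + |VC|·bis = (-4.6862,17.7631)
T_A = V + ((C−V)·d_A)·d_A = V + 15.7202·d_A = (7.4769,29.2835)
T_B = V + ((C−V)·d_B)·d_B = V + 15.7202·d_B = (7.5839,6.3566)
sweep = 180° − θ = 86.3569°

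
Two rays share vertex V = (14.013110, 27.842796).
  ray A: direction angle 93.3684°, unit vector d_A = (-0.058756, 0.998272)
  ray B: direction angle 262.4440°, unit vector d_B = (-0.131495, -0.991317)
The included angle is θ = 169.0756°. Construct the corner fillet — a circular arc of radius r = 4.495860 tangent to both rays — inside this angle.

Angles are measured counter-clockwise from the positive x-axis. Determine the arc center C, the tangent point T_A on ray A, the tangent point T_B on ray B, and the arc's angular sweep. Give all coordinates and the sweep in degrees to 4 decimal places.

center=(9.4998,28.0078) T_A=(13.9879,28.2720) T_B=(13.9566,27.4166) sweep=10.9244

bisector direction at 177.9062° = (-0.999332,0.036536)
center distance |VC| = r/sin(θ/2) = 4.495860/sin(84.5378°) = 4.516368
C = V + |VC|·bis = (9.4998,28.0078)
T_A = V + ((C−V)·d_A)·d_A = V + 0.4299·d_A = (13.9879,28.2720)
T_B = V + ((C−V)·d_B)·d_B = V + 0.4299·d_B = (13.9566,27.4166)
sweep = 180° − θ = 10.9244°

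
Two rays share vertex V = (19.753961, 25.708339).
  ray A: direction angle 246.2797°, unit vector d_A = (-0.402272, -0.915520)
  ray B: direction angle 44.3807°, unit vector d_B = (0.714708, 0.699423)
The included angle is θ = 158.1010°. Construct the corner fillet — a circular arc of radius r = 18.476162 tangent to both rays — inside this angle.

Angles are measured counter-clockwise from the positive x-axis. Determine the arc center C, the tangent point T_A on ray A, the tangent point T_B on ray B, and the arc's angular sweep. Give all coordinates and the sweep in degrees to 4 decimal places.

center=(35.2313,15.0034) T_A=(18.3160,22.4358) T_B=(22.3087,28.2084) sweep=21.8990

bisector direction at 325.3302° = (0.822444,-0.568846)
center distance |VC| = r/sin(θ/2) = 18.476162/sin(79.0505°) = 18.818758
C = V + |VC|·bis = (35.2313,15.0034)
T_A = V + ((C−V)·d_A)·d_A = V + 3.5745·d_A = (18.3160,22.4358)
T_B = V + ((C−V)·d_B)·d_B = V + 3.5745·d_B = (22.3087,28.2084)
sweep = 180° − θ = 21.8990°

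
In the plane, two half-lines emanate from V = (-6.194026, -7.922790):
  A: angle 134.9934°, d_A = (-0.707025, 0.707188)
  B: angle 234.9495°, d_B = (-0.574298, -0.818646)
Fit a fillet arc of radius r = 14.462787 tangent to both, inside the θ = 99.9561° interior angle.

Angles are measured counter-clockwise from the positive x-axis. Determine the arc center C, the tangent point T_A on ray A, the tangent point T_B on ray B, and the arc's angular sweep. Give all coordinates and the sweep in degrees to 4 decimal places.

bisector direction at 184.9715° = (-0.996238,-0.086659)
center distance |VC| = r/sin(θ/2) = 14.462787/sin(49.9781°) = 18.885900
C = V + |VC|·bis = (-25.0089,-9.5594)
T_A = V + ((C−V)·d_A)·d_A = V + 12.1452·d_A = (-14.7810,0.6661)
T_B = V + ((C−V)·d_B)·d_B = V + 12.1452·d_B = (-13.1690,-17.8654)
sweep = 180° − θ = 80.0439°

center=(-25.0089,-9.5594) T_A=(-14.7810,0.6661) T_B=(-13.1690,-17.8654) sweep=80.0439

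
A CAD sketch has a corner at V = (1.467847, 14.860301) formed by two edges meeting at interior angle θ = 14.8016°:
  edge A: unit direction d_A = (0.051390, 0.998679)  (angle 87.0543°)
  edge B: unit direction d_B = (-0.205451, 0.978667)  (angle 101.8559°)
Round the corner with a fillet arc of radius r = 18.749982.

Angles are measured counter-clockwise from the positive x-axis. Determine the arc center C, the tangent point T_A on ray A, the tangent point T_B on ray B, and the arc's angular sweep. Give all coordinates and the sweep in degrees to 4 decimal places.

center=(-9.8392,159.9842) T_A=(8.8860,159.0207) T_B=(-28.1892,156.1320) sweep=165.1984

bisector direction at 94.4551° = (-0.077678,0.996979)
center distance |VC| = r/sin(θ/2) = 18.749982/sin(7.4008°) = 145.563722
C = V + |VC|·bis = (-9.8392,159.9842)
T_A = V + ((C−V)·d_A)·d_A = V + 144.3511·d_A = (8.8860,159.0207)
T_B = V + ((C−V)·d_B)·d_B = V + 144.3511·d_B = (-28.1892,156.1320)
sweep = 180° − θ = 165.1984°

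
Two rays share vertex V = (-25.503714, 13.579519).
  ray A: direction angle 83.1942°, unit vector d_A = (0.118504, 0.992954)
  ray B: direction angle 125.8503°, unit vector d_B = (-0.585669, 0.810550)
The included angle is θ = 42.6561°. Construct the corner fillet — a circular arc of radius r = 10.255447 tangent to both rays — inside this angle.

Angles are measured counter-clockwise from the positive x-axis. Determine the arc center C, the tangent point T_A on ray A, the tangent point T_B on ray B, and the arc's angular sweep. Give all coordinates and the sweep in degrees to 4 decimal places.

bisector direction at 104.5222° = (-0.250756,0.968050)
center distance |VC| = r/sin(θ/2) = 10.255447/sin(21.3281°) = 28.196978
C = V + |VC|·bis = (-32.5743,40.8756)
T_A = V + ((C−V)·d_A)·d_A = V + 26.2659·d_A = (-22.3911,39.6603)
T_B = V + ((C−V)·d_B)·d_B = V + 26.2659·d_B = (-40.8868,34.8693)
sweep = 180° − θ = 137.3439°

center=(-32.5743,40.8756) T_A=(-22.3911,39.6603) T_B=(-40.8868,34.8693) sweep=137.3439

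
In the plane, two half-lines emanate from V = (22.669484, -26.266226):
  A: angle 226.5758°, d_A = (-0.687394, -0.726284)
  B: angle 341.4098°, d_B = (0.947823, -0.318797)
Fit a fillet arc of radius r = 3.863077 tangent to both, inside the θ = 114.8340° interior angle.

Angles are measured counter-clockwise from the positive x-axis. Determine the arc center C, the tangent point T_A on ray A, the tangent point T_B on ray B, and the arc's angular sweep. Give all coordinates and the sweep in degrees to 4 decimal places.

center=(23.7781,-30.7148) T_A=(20.9724,-28.0594) T_B=(25.0096,-27.0533) sweep=65.1660

bisector direction at 283.9928° = (0.241800,-0.970326)
center distance |VC| = r/sin(θ/2) = 3.863077/sin(57.4170°) = 4.584644
C = V + |VC|·bis = (23.7781,-30.7148)
T_A = V + ((C−V)·d_A)·d_A = V + 2.4689·d_A = (20.9724,-28.0594)
T_B = V + ((C−V)·d_B)·d_B = V + 2.4689·d_B = (25.0096,-27.0533)
sweep = 180° − θ = 65.1660°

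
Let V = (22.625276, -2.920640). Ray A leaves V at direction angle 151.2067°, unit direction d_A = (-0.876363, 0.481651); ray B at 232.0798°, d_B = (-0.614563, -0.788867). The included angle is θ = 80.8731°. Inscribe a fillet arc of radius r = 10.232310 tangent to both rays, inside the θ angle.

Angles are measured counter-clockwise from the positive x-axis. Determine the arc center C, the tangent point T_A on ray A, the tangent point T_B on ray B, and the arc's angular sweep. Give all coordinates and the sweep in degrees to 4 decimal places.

center=(7.1740,-6.1045) T_A=(12.1024,2.8627) T_B=(15.2460,-12.3929) sweep=99.1269

bisector direction at 191.6433° = (-0.979423,-0.201817)
center distance |VC| = r/sin(θ/2) = 10.232310/sin(40.4365°) = 15.775859
C = V + |VC|·bis = (7.1740,-6.1045)
T_A = V + ((C−V)·d_A)·d_A = V + 12.0074·d_A = (12.1024,2.8627)
T_B = V + ((C−V)·d_B)·d_B = V + 12.0074·d_B = (15.2460,-12.3929)
sweep = 180° − θ = 99.1269°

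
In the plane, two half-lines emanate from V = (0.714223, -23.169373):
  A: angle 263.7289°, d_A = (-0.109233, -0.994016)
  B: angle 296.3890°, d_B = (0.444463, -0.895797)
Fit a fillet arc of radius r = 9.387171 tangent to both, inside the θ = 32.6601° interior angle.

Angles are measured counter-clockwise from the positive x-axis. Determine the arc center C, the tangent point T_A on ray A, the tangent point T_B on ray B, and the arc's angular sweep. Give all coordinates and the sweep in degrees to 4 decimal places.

bisector direction at 280.0589° = (0.174661,-0.984629)
center distance |VC| = r/sin(θ/2) = 9.387171/sin(16.3300°) = 33.386097
C = V + |VC|·bis = (6.5455,-56.0423)
T_A = V + ((C−V)·d_A)·d_A = V + 32.0392·d_A = (-2.7855,-55.0169)
T_B = V + ((C−V)·d_B)·d_B = V + 32.0392·d_B = (14.9545,-51.8700)
sweep = 180° − θ = 147.3399°

center=(6.5455,-56.0423) T_A=(-2.7855,-55.0169) T_B=(14.9545,-51.8700) sweep=147.3399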